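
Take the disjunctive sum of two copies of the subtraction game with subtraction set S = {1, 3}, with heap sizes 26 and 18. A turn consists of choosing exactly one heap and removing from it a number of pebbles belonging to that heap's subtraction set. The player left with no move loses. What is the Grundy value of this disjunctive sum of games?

0

All heaps use S = {1, 3}:
n :  0  1  2  3  4  5  6  7  8  9 10 11 12 13 14 15 16 17 18 19 20 21 22 23 24 25 26
G :  0  1  0  1  0  1  0  1  0  1  0  1  0  1  0  1  0  1  0  1  0  1  0  1  0  1  0
Heap A: G(26) = 0.
Heap B: G(18) = 0.
Combined Grundy value = 0 ⊕ 0 = 0.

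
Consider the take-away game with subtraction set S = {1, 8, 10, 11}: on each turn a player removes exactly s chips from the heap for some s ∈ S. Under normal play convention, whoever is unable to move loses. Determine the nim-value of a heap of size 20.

2

n :  0  1  2  3  4  5  6  7  8  9 10 11 12 13 14 15 16 17 18 19 20
G :  0  1  0  1  0  1  0  1  2  0  1  2  3  2  3  2  3  2  0  1  2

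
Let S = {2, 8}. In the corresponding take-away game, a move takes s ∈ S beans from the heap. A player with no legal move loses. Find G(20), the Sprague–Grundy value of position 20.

0

G(0) = 0
G(1) = mex{} = 0
G(2) = mex{0} = 1
G(3) = mex{0} = 1
G(4) = mex{1} = 0
G(5) = mex{1} = 0
G(6) = mex{0} = 1
G(7) = mex{0} = 1
G(8) = mex{1,0} = 2
G(9) = mex{1,0} = 2
G(10) = mex{2,1} = 0
G(11) = mex{2,1} = 0
G(12) = mex{0,0} = 1
G(13) = mex{0,0} = 1
G(14) = mex{1,1} = 0
G(15) = mex{1,1} = 0
G(16) = mex{0,2} = 1
G(17) = mex{0,2} = 1
G(18) = mex{1,0} = 2
G(19) = mex{1,0} = 2
G(20) = mex{2,1} = 0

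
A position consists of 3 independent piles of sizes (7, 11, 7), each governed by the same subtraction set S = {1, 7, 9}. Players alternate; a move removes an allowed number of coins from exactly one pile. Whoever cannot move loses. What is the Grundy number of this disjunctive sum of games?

All piles use S = {1, 7, 9}:
G(0) = 0
G(1) = mex{0} = 1
G(2) = mex{1} = 0
G(3) = mex{0} = 1
G(4) = mex{1} = 0
G(5) = mex{0} = 1
G(6) = mex{1} = 0
G(7) = mex{0,0} = 1
G(8) = mex{1,1} = 0
G(9) = mex{0,0,0} = 1
G(10) = mex{1,1,1} = 0
G(11) = mex{0,0,0} = 1
Pile A: G(7) = 1.
Pile B: G(11) = 1.
Pile C: G(7) = 1.
Combined Grundy value = 1 ⊕ 1 ⊕ 1 = 1.

1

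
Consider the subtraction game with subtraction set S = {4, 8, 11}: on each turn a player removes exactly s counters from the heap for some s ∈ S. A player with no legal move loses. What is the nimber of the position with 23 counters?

2

n :  0  1  2  3  4  5  6  7  8  9 10 11 12 13 14 15 16 17 18 19 20 21 22 23
G :  0  0  0  0  1  1  1  1  2  2  2  2  3  3  3  0  0  0  0  1  1  1  1  2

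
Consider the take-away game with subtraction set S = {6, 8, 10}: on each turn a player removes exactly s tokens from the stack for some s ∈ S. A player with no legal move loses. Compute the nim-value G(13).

2

n :  0  1  2  3  4  5  6  7  8  9 10 11 12 13
G :  0  0  0  0  0  0  1  1  1  1  1  1  2  2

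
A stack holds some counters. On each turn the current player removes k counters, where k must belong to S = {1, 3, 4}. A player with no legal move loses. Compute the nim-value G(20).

2

n :  0  1  2  3  4  5  6  7  8  9 10 11 12 13 14 15 16 17 18 19 20
G :  0  1  0  1  2  3  2  0  1  0  1  2  3  2  0  1  0  1  2  3  2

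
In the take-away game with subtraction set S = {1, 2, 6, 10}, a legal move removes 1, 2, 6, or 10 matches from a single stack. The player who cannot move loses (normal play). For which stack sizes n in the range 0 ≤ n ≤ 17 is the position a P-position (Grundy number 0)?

0, 3, 7, 11, 14

n :  0  1  2  3  4  5  6  7  8  9 10 11 12 13 14 15 16 17
G :  0  1  2  0  1  2  3  0  1  2  3  0  1  2  0  1  2  3
P-positions are exactly the n with G(n) = 0.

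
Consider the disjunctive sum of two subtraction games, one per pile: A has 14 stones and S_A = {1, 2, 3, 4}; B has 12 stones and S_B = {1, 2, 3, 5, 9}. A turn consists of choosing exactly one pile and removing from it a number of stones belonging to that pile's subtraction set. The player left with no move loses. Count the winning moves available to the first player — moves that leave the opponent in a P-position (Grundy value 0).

Pile A, S = {1, 2, 3, 4}:
n :  0  1  2  3  4  5  6  7  8  9 10 11 12 13 14
G :  0  1  2  3  4  0  1  2  3  4  0  1  2  3  4
G_A(14) = 4.
Pile B, S = {1, 2, 3, 5, 9}:
n :  0  1  2  3  4  5  6  7  8  9 10 11 12
G :  0  1  2  3  0  1  2  3  0  1  2  3  0
G_B(12) = 0.
Combined Grundy value = 4 ⊕ 0 = 4.
A winning move leaves total XOR = 0, i.e. changes one component's Grundy value g to g ⊕ X where X is the current total.
Pile A: need g' = 4⊕4 = 0. Options: 14−1→G=3, 14−2→G=2, 14−3→G=1, 14−4→G=0. Hits: 1.
Pile B: need g' = 0⊕4 = 4. Options: 12−1→G=3, 12−2→G=2, 12−3→G=1, 12−5→G=3, 12−9→G=3. Hits: 0.

1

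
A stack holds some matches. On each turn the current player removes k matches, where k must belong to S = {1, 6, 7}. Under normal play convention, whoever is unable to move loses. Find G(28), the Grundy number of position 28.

0

n :  0  1  2  3  4  5  6  7  8  9 10 11 12 13 14 15 16 17 18 19 20 21 22 23 24 25 26 27 28
G :  0  1  0  1  0  1  2  3  2  3  2  3  0  1  0  1  0  1  2  3  2  3  2  3  0  1  0  1  0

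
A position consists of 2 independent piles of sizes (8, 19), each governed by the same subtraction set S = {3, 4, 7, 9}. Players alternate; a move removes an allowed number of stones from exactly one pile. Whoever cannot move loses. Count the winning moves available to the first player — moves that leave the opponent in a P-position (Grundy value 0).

0

All piles use S = {3, 4, 7, 9}:
G(0) = 0
G(1) = mex{} = 0
G(2) = mex{} = 0
G(3) = mex{0} = 1
G(4) = mex{0,0} = 1
G(5) = mex{0,0} = 1
G(6) = mex{1,0} = 2
G(7) = mex{1,1,0} = 2
G(8) = mex{1,1,0} = 2
G(9) = mex{2,1,0,0} = 3
G(10) = mex{2,2,1,0} = 3
G(11) = mex{2,2,1,0} = 3
G(12) = mex{3,2,1,1} = 0
G(13) = mex{3,3,2,1} = 0
G(14) = mex{3,3,2,1} = 0
G(15) = mex{0,3,2,2} = 1
G(16) = mex{0,0,3,2} = 1
G(17) = mex{0,0,3,2} = 1
G(18) = mex{1,0,3,3} = 2
G(19) = mex{1,1,0,3} = 2
Pile A: G(8) = 2.
Pile B: G(19) = 2.
Combined Grundy value = 2 ⊕ 2 = 0.
A winning move leaves total XOR = 0, i.e. changes one component's Grundy value g to g ⊕ X where X is the current total.
Pile A: target g' = 2⊕0 = 2, but every legal move changes the Grundy value (mex property), so 0 moves.
Pile B: target g' = 2⊕0 = 2, but every legal move changes the Grundy value (mex property), so 0 moves.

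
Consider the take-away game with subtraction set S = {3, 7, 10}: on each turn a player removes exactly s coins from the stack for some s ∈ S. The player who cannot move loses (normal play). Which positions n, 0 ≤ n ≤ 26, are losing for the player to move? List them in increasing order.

0, 1, 2, 6, 14, 15, 19, 20

n :  0  1  2  3  4  5  6  7  8  9 10 11 12 13 14 15 16 17 18 19 20 21 22 23 24 25 26
G :  0  0  0  1  1  1  0  2  2  1  3  3  2  2  0  0  3  1  1  0  0  2  1  1  3  2  2
P-positions are exactly the n with G(n) = 0.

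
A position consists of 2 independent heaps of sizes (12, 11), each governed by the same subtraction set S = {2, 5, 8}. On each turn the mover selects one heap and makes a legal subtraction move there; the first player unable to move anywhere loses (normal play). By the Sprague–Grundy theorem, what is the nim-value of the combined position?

1

All heaps use S = {2, 5, 8}:
n :  0  1  2  3  4  5  6  7  8  9 10 11 12
G :  0  0  1  1  0  2  1  0  2  1  0  0  1
Heap A: G(12) = 1.
Heap B: G(11) = 0.
Combined Grundy value = 1 ⊕ 0 = 1.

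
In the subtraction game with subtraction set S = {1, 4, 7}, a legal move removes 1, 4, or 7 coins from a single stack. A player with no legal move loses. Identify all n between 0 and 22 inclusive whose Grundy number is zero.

G(0) = 0
G(1) = mex{0} = 1
G(2) = mex{1} = 0
G(3) = mex{0} = 1
G(4) = mex{1,0} = 2
G(5) = mex{2,1} = 0
G(6) = mex{0,0} = 1
G(7) = mex{1,1,0} = 2
G(8) = mex{2,2,1} = 0
G(9) = mex{0,0,0} = 1
G(10) = mex{1,1,1} = 0
G(11) = mex{0,2,2} = 1
G(12) = mex{1,0,0} = 2
G(13) = mex{2,1,1} = 0
G(14) = mex{0,0,2} = 1
G(15) = mex{1,1,0} = 2
G(16) = mex{2,2,1} = 0
G(17) = mex{0,0,0} = 1
G(18) = mex{1,1,1} = 0
G(19) = mex{0,2,2} = 1
G(20) = mex{1,0,0} = 2
G(21) = mex{2,1,1} = 0
G(22) = mex{0,0,2} = 1
P-positions are exactly the n with G(n) = 0.

0, 2, 5, 8, 10, 13, 16, 18, 21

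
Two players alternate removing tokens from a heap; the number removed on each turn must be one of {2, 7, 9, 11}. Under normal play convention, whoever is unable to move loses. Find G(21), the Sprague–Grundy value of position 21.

0

n :  0  1  2  3  4  5  6  7  8  9 10 11 12 13 14 15 16 17 18 19 20 21
G :  0  0  1  1  0  0  1  1  2  2  3  3  2  2  3  3  4  0  0  1  1  0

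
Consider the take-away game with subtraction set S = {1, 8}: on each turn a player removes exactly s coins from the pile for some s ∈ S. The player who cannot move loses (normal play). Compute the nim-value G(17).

2

G(0) = 0
G(1) = mex{0} = 1
G(2) = mex{1} = 0
G(3) = mex{0} = 1
G(4) = mex{1} = 0
G(5) = mex{0} = 1
G(6) = mex{1} = 0
G(7) = mex{0} = 1
G(8) = mex{1,0} = 2
G(9) = mex{2,1} = 0
G(10) = mex{0,0} = 1
G(11) = mex{1,1} = 0
G(12) = mex{0,0} = 1
G(13) = mex{1,1} = 0
G(14) = mex{0,0} = 1
G(15) = mex{1,1} = 0
G(16) = mex{0,2} = 1
G(17) = mex{1,0} = 2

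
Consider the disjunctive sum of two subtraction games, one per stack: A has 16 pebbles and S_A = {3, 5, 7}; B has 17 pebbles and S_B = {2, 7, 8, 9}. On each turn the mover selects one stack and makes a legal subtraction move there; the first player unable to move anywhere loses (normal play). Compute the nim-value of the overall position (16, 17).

Stack A, S = {3, 5, 7}:
n :  0  1  2  3  4  5  6  7  8  9 10 11 12 13 14 15 16
G :  0  0  0  1  1  1  2  2  2  3  0  0  0  1  1  1  2
G_A(16) = 2.
Stack B, S = {2, 7, 8, 9}:
n :  0  1  2  3  4  5  6  7  8  9 10 11 12 13 14 15 16 17
G :  0  0  1  1  0  0  1  1  2  2  3  3  2  2  3  0  0  1
G_B(17) = 1.
Combined Grundy value = 2 ⊕ 1 = 3.

3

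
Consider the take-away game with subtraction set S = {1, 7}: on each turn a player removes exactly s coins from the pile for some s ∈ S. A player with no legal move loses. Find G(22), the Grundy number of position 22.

n :  0  1  2  3  4  5  6  7  8  9 10 11 12 13 14 15 16 17 18 19 20 21 22
G :  0  1  0  1  0  1  0  1  0  1  0  1  0  1  0  1  0  1  0  1  0  1  0

0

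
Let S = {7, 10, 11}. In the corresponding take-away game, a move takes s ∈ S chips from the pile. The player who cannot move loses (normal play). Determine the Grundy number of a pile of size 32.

G(0) = 0
G(1) = mex{} = 0
G(2) = mex{} = 0
G(3) = mex{} = 0
G(4) = mex{} = 0
G(5) = mex{} = 0
G(6) = mex{} = 0
G(7) = mex{0} = 1
G(8) = mex{0} = 1
G(9) = mex{0} = 1
G(10) = mex{0,0} = 1
G(11) = mex{0,0,0} = 1
G(12) = mex{0,0,0} = 1
G(13) = mex{0,0,0} = 1
G(14) = mex{1,0,0} = 2
G(15) = mex{1,0,0} = 2
G(16) = mex{1,0,0} = 2
G(17) = mex{1,1,0} = 2
G(18) = mex{1,1,1} = 0
G(19) = mex{1,1,1} = 0
G(20) = mex{1,1,1} = 0
G(21) = mex{2,1,1} = 0
G(22) = mex{2,1,1} = 0
G(23) = mex{2,1,1} = 0
G(24) = mex{2,2,1} = 0
G(25) = mex{0,2,2} = 1
G(26) = mex{0,2,2} = 1
G(27) = mex{0,2,2} = 1
G(28) = mex{0,0,2} = 1
G(29) = mex{0,0,0} = 1
G(30) = mex{0,0,0} = 1
G(31) = mex{0,0,0} = 1
G(32) = mex{1,0,0} = 2

2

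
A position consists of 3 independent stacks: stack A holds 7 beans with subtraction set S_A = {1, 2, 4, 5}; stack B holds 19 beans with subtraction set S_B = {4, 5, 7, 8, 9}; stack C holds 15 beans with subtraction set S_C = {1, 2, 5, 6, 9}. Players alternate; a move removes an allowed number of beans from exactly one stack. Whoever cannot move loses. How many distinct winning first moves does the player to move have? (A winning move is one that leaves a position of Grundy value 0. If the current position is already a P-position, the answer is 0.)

Stack A, S = {1, 2, 4, 5}:
n : 0 1 2 3 4 5 6 7
G : 0 1 2 0 1 2 0 1
G_A(7) = 1.
Stack B, S = {4, 5, 7, 8, 9}:
n :  0  1  2  3  4  5  6  7  8  9 10 11 12 13 14 15 16 17 18 19
G :  0  0  0  0  1  1  1  1  2  2  2  2  3  0  0  0  0  1  1  1
G_B(19) = 1.
Stack C, S = {1, 2, 5, 6, 9}:
n :  0  1  2  3  4  5  6  7  8  9 10 11 12 13 14 15
G :  0  1  2  0  1  2  3  0  1  2  0  1  2  3  0  1
G_C(15) = 1.
Combined Grundy value = 1 ⊕ 1 ⊕ 1 = 1.
A winning move leaves total XOR = 0, i.e. changes one component's Grundy value g to g ⊕ X where X is the current total.
Stack A: need g' = 1⊕1 = 0. Options: 7−1→G=0, 7−2→G=2, 7−4→G=0, 7−5→G=2. Hits: 2.
Stack B: need g' = 1⊕1 = 0. Options: 19−4→G=0, 19−5→G=0, 19−7→G=3, 19−8→G=2, 19−9→G=2. Hits: 2.
Stack C: need g' = 1⊕1 = 0. Options: 15−1→G=0, 15−2→G=3, 15−5→G=0, 15−6→G=2, 15−9→G=3. Hits: 2.

6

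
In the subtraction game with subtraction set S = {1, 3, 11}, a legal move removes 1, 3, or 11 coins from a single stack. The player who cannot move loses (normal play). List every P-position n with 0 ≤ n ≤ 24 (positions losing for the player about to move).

n :  0  1  2  3  4  5  6  7  8  9 10 11 12 13 14 15 16 17 18 19 20 21 22 23 24
G :  0  1  0  1  0  1  0  1  0  1  0  1  0  1  0  1  0  1  0  1  0  1  0  1  0
P-positions are exactly the n with G(n) = 0.

0, 2, 4, 6, 8, 10, 12, 14, 16, 18, 20, 22, 24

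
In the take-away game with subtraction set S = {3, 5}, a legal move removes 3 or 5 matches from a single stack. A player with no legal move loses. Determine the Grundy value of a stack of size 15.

G(0) = 0
G(1) = mex{} = 0
G(2) = mex{} = 0
G(3) = mex{0} = 1
G(4) = mex{0} = 1
G(5) = mex{0,0} = 1
G(6) = mex{1,0} = 2
G(7) = mex{1,0} = 2
G(8) = mex{1,1} = 0
G(9) = mex{2,1} = 0
G(10) = mex{2,1} = 0
G(11) = mex{0,2} = 1
G(12) = mex{0,2} = 1
G(13) = mex{0,0} = 1
G(14) = mex{1,0} = 2
G(15) = mex{1,0} = 2

2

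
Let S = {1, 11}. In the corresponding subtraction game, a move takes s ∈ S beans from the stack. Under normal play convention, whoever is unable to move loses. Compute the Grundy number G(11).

1

n :  0  1  2  3  4  5  6  7  8  9 10 11
G :  0  1  0  1  0  1  0  1  0  1  0  1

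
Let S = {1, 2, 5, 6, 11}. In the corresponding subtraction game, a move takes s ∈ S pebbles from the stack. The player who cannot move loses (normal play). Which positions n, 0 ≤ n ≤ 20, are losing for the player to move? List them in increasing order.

0, 3, 7, 10, 17, 20

n :  0  1  2  3  4  5  6  7  8  9 10 11 12 13 14 15 16 17 18 19 20
G :  0  1  2  0  1  2  3  0  1  2  0  1  2  3  4  5  3  0  1  2  0
P-positions are exactly the n with G(n) = 0.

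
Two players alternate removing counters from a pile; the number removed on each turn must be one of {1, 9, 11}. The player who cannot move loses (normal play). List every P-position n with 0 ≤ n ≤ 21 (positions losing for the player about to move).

0, 2, 4, 6, 8, 10, 12, 14, 16, 18, 20

n :  0  1  2  3  4  5  6  7  8  9 10 11 12 13 14 15 16 17 18 19 20 21
G :  0  1  0  1  0  1  0  1  0  1  0  1  0  1  0  1  0  1  0  1  0  1
P-positions are exactly the n with G(n) = 0.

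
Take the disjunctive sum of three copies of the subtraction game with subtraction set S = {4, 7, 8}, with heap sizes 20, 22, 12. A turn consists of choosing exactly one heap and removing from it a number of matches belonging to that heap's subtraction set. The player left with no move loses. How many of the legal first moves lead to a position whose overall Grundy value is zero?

All heaps use S = {4, 7, 8}:
n :  0  1  2  3  4  5  6  7  8  9 10 11 12 13 14 15 16 17 18 19 20 21 22
G :  0  0  0  0  1  1  1  1  2  2  2  2  0  0  0  0  1  1  1  1  2  2  2
Heap A: G(20) = 2.
Heap B: G(22) = 2.
Heap C: G(12) = 0.
Combined Grundy value = 2 ⊕ 2 ⊕ 0 = 0.
A winning move leaves total XOR = 0, i.e. changes one component's Grundy value g to g ⊕ X where X is the current total.
Heap A: target g' = 2⊕0 = 2, but every legal move changes the Grundy value (mex property), so 0 moves.
Heap B: target g' = 2⊕0 = 2, but every legal move changes the Grundy value (mex property), so 0 moves.
Heap C: target g' = 0⊕0 = 0, but every legal move changes the Grundy value (mex property), so 0 moves.

0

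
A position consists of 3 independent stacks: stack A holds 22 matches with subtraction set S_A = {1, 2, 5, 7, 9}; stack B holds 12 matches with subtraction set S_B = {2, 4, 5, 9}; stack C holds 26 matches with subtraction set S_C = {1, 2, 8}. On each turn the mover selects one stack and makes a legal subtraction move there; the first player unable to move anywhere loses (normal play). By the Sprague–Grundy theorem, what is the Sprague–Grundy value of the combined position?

2

Stack A, S = {1, 2, 5, 7, 9}:
n :  0  1  2  3  4  5  6  7  8  9 10 11 12 13 14 15 16 17 18 19 20 21 22
G :  0  1  2  0  1  2  0  1  2  3  4  5  3  4  0  1  2  0  1  2  0  1  2
G_A(22) = 2.
Stack B, S = {2, 4, 5, 9}:
n :  0  1  2  3  4  5  6  7  8  9 10 11 12
G :  0  0  1  1  2  2  3  0  0  1  1  2  2
G_B(12) = 2.
Stack C, S = {1, 2, 8}:
G(0) = 0
G(1) = mex{0} = 1
G(2) = mex{1,0} = 2
G(3) = mex{2,1} = 0
G(4) = mex{0,2} = 1
G(5) = mex{1,0} = 2
G(6) = mex{2,1} = 0
G(7) = mex{0,2} = 1
G(8) = mex{1,0,0} = 2
G(9) = mex{2,1,1} = 0
G(10) = mex{0,2,2} = 1
G(11) = mex{1,0,0} = 2
G(12) = mex{2,1,1} = 0
G(13) = mex{0,2,2} = 1
G(14) = mex{1,0,0} = 2
G(15) = mex{2,1,1} = 0
G(16) = mex{0,2,2} = 1
G(17) = mex{1,0,0} = 2
G(18) = mex{2,1,1} = 0
G(19) = mex{0,2,2} = 1
G(20) = mex{1,0,0} = 2
G(21) = mex{2,1,1} = 0
G(22) = mex{0,2,2} = 1
G(23) = mex{1,0,0} = 2
G(24) = mex{2,1,1} = 0
G(25) = mex{0,2,2} = 1
G(26) = mex{1,0,0} = 2
G_C(26) = 2.
Combined Grundy value = 2 ⊕ 2 ⊕ 2 = 2.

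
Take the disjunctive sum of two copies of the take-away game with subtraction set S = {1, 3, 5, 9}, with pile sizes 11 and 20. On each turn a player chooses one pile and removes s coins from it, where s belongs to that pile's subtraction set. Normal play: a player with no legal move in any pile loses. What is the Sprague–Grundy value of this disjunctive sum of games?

1

All piles use S = {1, 3, 5, 9}:
G(0) = 0
G(1) = mex{0} = 1
G(2) = mex{1} = 0
G(3) = mex{0,0} = 1
G(4) = mex{1,1} = 0
G(5) = mex{0,0,0} = 1
G(6) = mex{1,1,1} = 0
G(7) = mex{0,0,0} = 1
G(8) = mex{1,1,1} = 0
G(9) = mex{0,0,0,0} = 1
G(10) = mex{1,1,1,1} = 0
G(11) = mex{0,0,0,0} = 1
G(12) = mex{1,1,1,1} = 0
G(13) = mex{0,0,0,0} = 1
G(14) = mex{1,1,1,1} = 0
G(15) = mex{0,0,0,0} = 1
G(16) = mex{1,1,1,1} = 0
G(17) = mex{0,0,0,0} = 1
G(18) = mex{1,1,1,1} = 0
G(19) = mex{0,0,0,0} = 1
G(20) = mex{1,1,1,1} = 0
Pile A: G(11) = 1.
Pile B: G(20) = 0.
Combined Grundy value = 1 ⊕ 0 = 1.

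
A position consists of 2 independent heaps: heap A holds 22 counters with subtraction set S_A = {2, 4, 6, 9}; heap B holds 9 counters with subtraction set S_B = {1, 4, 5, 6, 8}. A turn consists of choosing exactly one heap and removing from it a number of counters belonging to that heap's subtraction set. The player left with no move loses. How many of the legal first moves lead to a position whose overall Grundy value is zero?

2

Heap A, S = {2, 4, 6, 9}:
G(0) = 0
G(1) = mex{} = 0
G(2) = mex{0} = 1
G(3) = mex{0} = 1
G(4) = mex{1,0} = 2
G(5) = mex{1,0} = 2
G(6) = mex{2,1,0} = 3
G(7) = mex{2,1,0} = 3
G(8) = mex{3,2,1} = 0
G(9) = mex{3,2,1,0} = 4
G(10) = mex{0,3,2,0} = 1
G(11) = mex{4,3,2,1} = 0
G(12) = mex{1,0,3,1} = 2
G(13) = mex{0,4,3,2} = 1
G(14) = mex{2,1,0,2} = 3
G(15) = mex{1,0,4,3} = 2
G(16) = mex{3,2,1,3} = 0
G(17) = mex{2,1,0,0} = 3
G(18) = mex{0,3,2,4} = 1
G(19) = mex{3,2,1,1} = 0
G(20) = mex{1,0,3,0} = 2
G(21) = mex{0,3,2,2} = 1
G(22) = mex{2,1,0,1} = 3
G_A(22) = 3.
Heap B, S = {1, 4, 5, 6, 8}:
n : 0 1 2 3 4 5 6 7 8 9
G : 0 1 0 1 2 3 2 3 4 0
G_B(9) = 0.
Combined Grundy value = 3 ⊕ 0 = 3.
A winning move leaves total XOR = 0, i.e. changes one component's Grundy value g to g ⊕ X where X is the current total.
Heap A: need g' = 3⊕3 = 0. Options: 22−2→G=2, 22−4→G=1, 22−6→G=0, 22−9→G=1. Hits: 1.
Heap B: need g' = 0⊕3 = 3. Options: 9−1→G=4, 9−4→G=3, 9−5→G=2, 9−6→G=1, 9−8→G=1. Hits: 1.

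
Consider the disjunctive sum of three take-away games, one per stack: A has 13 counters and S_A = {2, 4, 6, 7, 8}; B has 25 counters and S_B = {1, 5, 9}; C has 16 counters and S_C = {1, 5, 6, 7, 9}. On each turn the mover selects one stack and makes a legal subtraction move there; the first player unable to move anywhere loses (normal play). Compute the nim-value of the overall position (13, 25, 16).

Stack A, S = {2, 4, 6, 7, 8}:
n :  0  1  2  3  4  5  6  7  8  9 10 11 12 13
G :  0  0  1  1  2  2  3  3  4  4  0  0  1  1
G_A(13) = 1.
Stack B, S = {1, 5, 9}:
n :  0  1  2  3  4  5  6  7  8  9 10 11 12 13 14 15 16 17 18 19 20 21 22 23 24 25
G :  0  1  0  1  0  1  0  1  0  1  0  1  0  1  0  1  0  1  0  1  0  1  0  1  0  1
G_B(25) = 1.
Stack C, S = {1, 5, 6, 7, 9}:
G(0) = 0
G(1) = mex{0} = 1
G(2) = mex{1} = 0
G(3) = mex{0} = 1
G(4) = mex{1} = 0
G(5) = mex{0,0} = 1
G(6) = mex{1,1,0} = 2
G(7) = mex{2,0,1,0} = 3
G(8) = mex{3,1,0,1} = 2
G(9) = mex{2,0,1,0,0} = 3
G(10) = mex{3,1,0,1,1} = 2
G(11) = mex{2,2,1,0,0} = 3
G(12) = mex{3,3,2,1,1} = 0
G(13) = mex{0,2,3,2,0} = 1
G(14) = mex{1,3,2,3,1} = 0
G(15) = mex{0,2,3,2,2} = 1
G(16) = mex{1,3,2,3,3} = 0
G_C(16) = 0.
Combined Grundy value = 1 ⊕ 1 ⊕ 0 = 0.

0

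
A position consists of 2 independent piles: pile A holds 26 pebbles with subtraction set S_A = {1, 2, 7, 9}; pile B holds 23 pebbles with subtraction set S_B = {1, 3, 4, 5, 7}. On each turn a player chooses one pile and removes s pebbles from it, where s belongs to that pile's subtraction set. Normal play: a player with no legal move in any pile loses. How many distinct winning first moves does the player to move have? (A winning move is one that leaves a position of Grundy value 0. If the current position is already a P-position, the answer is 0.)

1

Pile A, S = {1, 2, 7, 9}:
n :  0  1  2  3  4  5  6  7  8  9 10 11 12 13 14 15 16 17 18 19 20 21 22 23 24 25 26
G :  0  1  2  0  1  2  0  1  2  3  4  0  1  2  0  1  2  0  1  2  3  4  0  1  2  0  1
G_A(26) = 1.
Pile B, S = {1, 3, 4, 5, 7}:
G(0) = 0
G(1) = mex{0} = 1
G(2) = mex{1} = 0
G(3) = mex{0,0} = 1
G(4) = mex{1,1,0} = 2
G(5) = mex{2,0,1,0} = 3
G(6) = mex{3,1,0,1} = 2
G(7) = mex{2,2,1,0,0} = 3
G(8) = mex{3,3,2,1,1} = 0
G(9) = mex{0,2,3,2,0} = 1
G(10) = mex{1,3,2,3,1} = 0
G(11) = mex{0,0,3,2,2} = 1
G(12) = mex{1,1,0,3,3} = 2
G(13) = mex{2,0,1,0,2} = 3
G(14) = mex{3,1,0,1,3} = 2
G(15) = mex{2,2,1,0,0} = 3
G(16) = mex{3,3,2,1,1} = 0
G(17) = mex{0,2,3,2,0} = 1
G(18) = mex{1,3,2,3,1} = 0
G(19) = mex{0,0,3,2,2} = 1
G(20) = mex{1,1,0,3,3} = 2
G(21) = mex{2,0,1,0,2} = 3
G(22) = mex{3,1,0,1,3} = 2
G(23) = mex{2,2,1,0,0} = 3
G_B(23) = 3.
Combined Grundy value = 1 ⊕ 3 = 2.
A winning move leaves total XOR = 0, i.e. changes one component's Grundy value g to g ⊕ X where X is the current total.
Pile A: need g' = 1⊕2 = 3. Options: 26−1→G=0, 26−2→G=2, 26−7→G=2, 26−9→G=0. Hits: 0.
Pile B: need g' = 3⊕2 = 1. Options: 23−1→G=2, 23−3→G=2, 23−4→G=1, 23−5→G=0, 23−7→G=0. Hits: 1.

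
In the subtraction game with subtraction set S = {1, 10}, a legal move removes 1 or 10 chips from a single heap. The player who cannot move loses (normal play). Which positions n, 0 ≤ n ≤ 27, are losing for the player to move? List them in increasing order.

0, 2, 4, 6, 8, 11, 13, 15, 17, 19, 22, 24, 26

n :  0  1  2  3  4  5  6  7  8  9 10 11 12 13 14 15 16 17 18 19 20 21 22 23 24 25 26 27
G :  0  1  0  1  0  1  0  1  0  1  2  0  1  0  1  0  1  0  1  0  1  2  0  1  0  1  0  1
P-positions are exactly the n with G(n) = 0.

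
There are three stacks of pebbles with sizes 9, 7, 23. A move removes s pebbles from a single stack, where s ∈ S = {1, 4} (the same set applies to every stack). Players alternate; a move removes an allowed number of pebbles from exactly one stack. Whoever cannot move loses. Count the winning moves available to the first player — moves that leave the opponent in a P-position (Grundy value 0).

All stacks use S = {1, 4}:
G(0) = 0
G(1) = mex{0} = 1
G(2) = mex{1} = 0
G(3) = mex{0} = 1
G(4) = mex{1,0} = 2
G(5) = mex{2,1} = 0
G(6) = mex{0,0} = 1
G(7) = mex{1,1} = 0
G(8) = mex{0,2} = 1
G(9) = mex{1,0} = 2
G(10) = mex{2,1} = 0
G(11) = mex{0,0} = 1
G(12) = mex{1,1} = 0
G(13) = mex{0,2} = 1
G(14) = mex{1,0} = 2
G(15) = mex{2,1} = 0
G(16) = mex{0,0} = 1
G(17) = mex{1,1} = 0
G(18) = mex{0,2} = 1
G(19) = mex{1,0} = 2
G(20) = mex{2,1} = 0
G(21) = mex{0,0} = 1
G(22) = mex{1,1} = 0
G(23) = mex{0,2} = 1
Stack A: G(9) = 2.
Stack B: G(7) = 0.
Stack C: G(23) = 1.
Combined Grundy value = 2 ⊕ 0 ⊕ 1 = 3.
A winning move leaves total XOR = 0, i.e. changes one component's Grundy value g to g ⊕ X where X is the current total.
Stack A: need g' = 2⊕3 = 1. Options: 9−1→G=1, 9−4→G=0. Hits: 1.
Stack B: need g' = 0⊕3 = 3. Options: 7−1→G=1, 7−4→G=1. Hits: 0.
Stack C: need g' = 1⊕3 = 2. Options: 23−1→G=0, 23−4→G=2. Hits: 1.

2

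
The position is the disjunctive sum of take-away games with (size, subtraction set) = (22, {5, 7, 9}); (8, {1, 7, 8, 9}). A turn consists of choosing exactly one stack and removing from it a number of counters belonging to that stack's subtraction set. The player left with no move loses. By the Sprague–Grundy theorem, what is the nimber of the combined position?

Stack A, S = {5, 7, 9}:
n :  0  1  2  3  4  5  6  7  8  9 10 11 12 13 14 15 16 17 18 19 20 21 22
G :  0  0  0  0  0  1  1  1  1  1  2  2  2  2  0  0  0  0  0  1  1  1  1
G_A(22) = 1.
Stack B, S = {1, 7, 8, 9}:
G(0) = 0
G(1) = mex{0} = 1
G(2) = mex{1} = 0
G(3) = mex{0} = 1
G(4) = mex{1} = 0
G(5) = mex{0} = 1
G(6) = mex{1} = 0
G(7) = mex{0,0} = 1
G(8) = mex{1,1,0} = 2
G_B(8) = 2.
Combined Grundy value = 1 ⊕ 2 = 3.

3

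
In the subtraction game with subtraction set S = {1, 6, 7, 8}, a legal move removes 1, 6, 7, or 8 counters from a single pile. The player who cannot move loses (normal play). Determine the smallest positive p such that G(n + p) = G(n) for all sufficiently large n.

n :  0  1  2  3  4  5  6  7  8  9 10 11 12 13 14 15 16 17 18 19 20 21 22 23 24 25 26 27
G :  0  1  0  1  0  1  2  3  2  3  2  3  4  0  1  0  1  0  1  2  3  2  3  2  3  4  0  1
G(n+13) = G(n) holds for n = 0,…,7 (a full window of length max(S) = 8), so the sequence is purely periodic with period 13.

13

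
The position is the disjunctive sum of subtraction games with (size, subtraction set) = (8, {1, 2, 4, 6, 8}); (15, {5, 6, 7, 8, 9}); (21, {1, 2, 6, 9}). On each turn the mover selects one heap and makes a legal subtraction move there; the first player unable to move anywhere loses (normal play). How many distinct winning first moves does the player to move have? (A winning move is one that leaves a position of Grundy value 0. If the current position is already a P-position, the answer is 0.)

1

Heap A, S = {1, 2, 4, 6, 8}:
G(0) = 0
G(1) = mex{0} = 1
G(2) = mex{1,0} = 2
G(3) = mex{2,1} = 0
G(4) = mex{0,2,0} = 1
G(5) = mex{1,0,1} = 2
G(6) = mex{2,1,2,0} = 3
G(7) = mex{3,2,0,1} = 4
G(8) = mex{4,3,1,2,0} = 5
G_A(8) = 5.
Heap B, S = {5, 6, 7, 8, 9}:
G(0) = 0
G(1) = mex{} = 0
G(2) = mex{} = 0
G(3) = mex{} = 0
G(4) = mex{} = 0
G(5) = mex{0} = 1
G(6) = mex{0,0} = 1
G(7) = mex{0,0,0} = 1
G(8) = mex{0,0,0,0} = 1
G(9) = mex{0,0,0,0,0} = 1
G(10) = mex{1,0,0,0,0} = 2
G(11) = mex{1,1,0,0,0} = 2
G(12) = mex{1,1,1,0,0} = 2
G(13) = mex{1,1,1,1,0} = 2
G(14) = mex{1,1,1,1,1} = 0
G(15) = mex{2,1,1,1,1} = 0
G_B(15) = 0.
Heap C, S = {1, 2, 6, 9}:
G(0) = 0
G(1) = mex{0} = 1
G(2) = mex{1,0} = 2
G(3) = mex{2,1} = 0
G(4) = mex{0,2} = 1
G(5) = mex{1,0} = 2
G(6) = mex{2,1,0} = 3
G(7) = mex{3,2,1} = 0
G(8) = mex{0,3,2} = 1
G(9) = mex{1,0,0,0} = 2
G(10) = mex{2,1,1,1} = 0
G(11) = mex{0,2,2,2} = 1
G(12) = mex{1,0,3,0} = 2
G(13) = mex{2,1,0,1} = 3
G(14) = mex{3,2,1,2} = 0
G(15) = mex{0,3,2,3} = 1
G(16) = mex{1,0,0,0} = 2
G(17) = mex{2,1,1,1} = 0
G(18) = mex{0,2,2,2} = 1
G(19) = mex{1,0,3,0} = 2
G(20) = mex{2,1,0,1} = 3
G(21) = mex{3,2,1,2} = 0
G_C(21) = 0.
Combined Grundy value = 5 ⊕ 0 ⊕ 0 = 5.
A winning move leaves total XOR = 0, i.e. changes one component's Grundy value g to g ⊕ X where X is the current total.
Heap A: need g' = 5⊕5 = 0. Options: 8−1→G=4, 8−2→G=3, 8−4→G=1, 8−6→G=2, 8−8→G=0. Hits: 1.
Heap B: need g' = 0⊕5 = 5. Options: 15−5→G=2, 15−6→G=1, 15−7→G=1, 15−8→G=1, 15−9→G=1. Hits: 0.
Heap C: need g' = 0⊕5 = 5. Options: 21−1→G=3, 21−2→G=2, 21−6→G=1, 21−9→G=2. Hits: 0.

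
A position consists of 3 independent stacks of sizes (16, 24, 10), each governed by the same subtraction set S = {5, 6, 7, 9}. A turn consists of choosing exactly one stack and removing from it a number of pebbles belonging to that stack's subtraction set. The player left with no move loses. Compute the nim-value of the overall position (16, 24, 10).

0

All stacks use S = {5, 6, 7, 9}:
G(0) = 0
G(1) = mex{} = 0
G(2) = mex{} = 0
G(3) = mex{} = 0
G(4) = mex{} = 0
G(5) = mex{0} = 1
G(6) = mex{0,0} = 1
G(7) = mex{0,0,0} = 1
G(8) = mex{0,0,0} = 1
G(9) = mex{0,0,0,0} = 1
G(10) = mex{1,0,0,0} = 2
G(11) = mex{1,1,0,0} = 2
G(12) = mex{1,1,1,0} = 2
G(13) = mex{1,1,1,0} = 2
G(14) = mex{1,1,1,1} = 0
G(15) = mex{2,1,1,1} = 0
G(16) = mex{2,2,1,1} = 0
G(17) = mex{2,2,2,1} = 0
G(18) = mex{2,2,2,1} = 0
G(19) = mex{0,2,2,2} = 1
G(20) = mex{0,0,2,2} = 1
G(21) = mex{0,0,0,2} = 1
G(22) = mex{0,0,0,2} = 1
G(23) = mex{0,0,0,0} = 1
G(24) = mex{1,0,0,0} = 2
Stack A: G(16) = 0.
Stack B: G(24) = 2.
Stack C: G(10) = 2.
Combined Grundy value = 0 ⊕ 2 ⊕ 2 = 0.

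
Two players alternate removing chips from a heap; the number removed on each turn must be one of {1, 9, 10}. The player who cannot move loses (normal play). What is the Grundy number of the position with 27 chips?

G(0) = 0
G(1) = mex{0} = 1
G(2) = mex{1} = 0
G(3) = mex{0} = 1
G(4) = mex{1} = 0
G(5) = mex{0} = 1
G(6) = mex{1} = 0
G(7) = mex{0} = 1
G(8) = mex{1} = 0
G(9) = mex{0,0} = 1
G(10) = mex{1,1,0} = 2
G(11) = mex{2,0,1} = 3
G(12) = mex{3,1,0} = 2
G(13) = mex{2,0,1} = 3
G(14) = mex{3,1,0} = 2
G(15) = mex{2,0,1} = 3
G(16) = mex{3,1,0} = 2
G(17) = mex{2,0,1} = 3
G(18) = mex{3,1,0} = 2
G(19) = mex{2,2,1} = 0
G(20) = mex{0,3,2} = 1
G(21) = mex{1,2,3} = 0
G(22) = mex{0,3,2} = 1
G(23) = mex{1,2,3} = 0
G(24) = mex{0,3,2} = 1
G(25) = mex{1,2,3} = 0
G(26) = mex{0,3,2} = 1
G(27) = mex{1,2,3} = 0

0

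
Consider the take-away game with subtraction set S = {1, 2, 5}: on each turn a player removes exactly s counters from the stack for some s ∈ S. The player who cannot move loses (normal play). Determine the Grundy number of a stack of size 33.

n :  0  1  2  3  4  5  6  7  8  9 10 11 12 13 14 15 16 17 18 19 20 21 22 23 24 25 26 27 28 29 30 31 32 33
G :  0  1  2  0  1  2  0  1  2  0  1  2  0  1  2  0  1  2  0  1  2  0  1  2  0  1  2  0  1  2  0  1  2  0

0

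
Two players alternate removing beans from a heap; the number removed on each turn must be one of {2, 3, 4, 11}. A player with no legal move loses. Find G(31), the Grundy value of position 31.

2

n :  0  1  2  3  4  5  6  7  8  9 10 11 12 13 14 15 16 17 18 19 20 21 22 23 24 25 26 27 28 29 30 31
G :  0  0  1  1  2  2  0  0  1  1  2  2  3  0  0  1  1  2  2  0  0  1  1  2  2  3  0  0  1  1  2  2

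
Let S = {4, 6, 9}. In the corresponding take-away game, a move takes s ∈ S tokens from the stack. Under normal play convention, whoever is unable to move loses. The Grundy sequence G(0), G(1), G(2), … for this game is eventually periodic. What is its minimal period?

13

n :  0  1  2  3  4  5  6  7  8  9 10 11 12 13 14 15 16 17 18 19 20 21 22 23 24 25 26 27
G :  0  0  0  0  1  1  1  1  2  2  2  2  3  0  0  0  0  1  1  1  1  2  2  2  2  3  0  0
G(n+13) = G(n) holds for n = 0,…,8 (a full window of length max(S) = 9), so the sequence is purely periodic with period 13.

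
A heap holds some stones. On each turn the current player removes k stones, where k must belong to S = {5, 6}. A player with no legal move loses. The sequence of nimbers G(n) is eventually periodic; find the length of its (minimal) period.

11

n :  0  1  2  3  4  5  6  7  8  9 10 11 12 13 14 15 16 17 18 19 20 21 22 23
G :  0  0  0  0  0  1  1  1  1  1  2  0  0  0  0  0  1  1  1  1  1  2  0  0
G(n+11) = G(n) holds for n = 0,…,5 (a full window of length max(S) = 6), so the sequence is purely periodic with period 11.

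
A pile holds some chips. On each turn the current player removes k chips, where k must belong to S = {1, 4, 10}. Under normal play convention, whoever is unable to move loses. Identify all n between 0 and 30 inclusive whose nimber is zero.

G(0) = 0
G(1) = mex{0} = 1
G(2) = mex{1} = 0
G(3) = mex{0} = 1
G(4) = mex{1,0} = 2
G(5) = mex{2,1} = 0
G(6) = mex{0,0} = 1
G(7) = mex{1,1} = 0
G(8) = mex{0,2} = 1
G(9) = mex{1,0} = 2
G(10) = mex{2,1,0} = 3
G(11) = mex{3,0,1} = 2
G(12) = mex{2,1,0} = 3
G(13) = mex{3,2,1} = 0
G(14) = mex{0,3,2} = 1
G(15) = mex{1,2,0} = 3
G(16) = mex{3,3,1} = 0
G(17) = mex{0,0,0} = 1
G(18) = mex{1,1,1} = 0
G(19) = mex{0,3,2} = 1
G(20) = mex{1,0,3} = 2
G(21) = mex{2,1,2} = 0
G(22) = mex{0,0,3} = 1
G(23) = mex{1,1,0} = 2
G(24) = mex{2,2,1} = 0
G(25) = mex{0,0,3} = 1
G(26) = mex{1,1,0} = 2
G(27) = mex{2,2,1} = 0
G(28) = mex{0,0,0} = 1
G(29) = mex{1,1,1} = 0
G(30) = mex{0,2,2} = 1
P-positions are exactly the n with G(n) = 0.

0, 2, 5, 7, 13, 16, 18, 21, 24, 27, 29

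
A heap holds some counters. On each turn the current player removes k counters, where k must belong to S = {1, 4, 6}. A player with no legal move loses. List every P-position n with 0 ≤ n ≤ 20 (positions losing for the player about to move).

G(0) = 0
G(1) = mex{0} = 1
G(2) = mex{1} = 0
G(3) = mex{0} = 1
G(4) = mex{1,0} = 2
G(5) = mex{2,1} = 0
G(6) = mex{0,0,0} = 1
G(7) = mex{1,1,1} = 0
G(8) = mex{0,2,0} = 1
G(9) = mex{1,0,1} = 2
G(10) = mex{2,1,2} = 0
G(11) = mex{0,0,0} = 1
G(12) = mex{1,1,1} = 0
G(13) = mex{0,2,0} = 1
G(14) = mex{1,0,1} = 2
G(15) = mex{2,1,2} = 0
G(16) = mex{0,0,0} = 1
G(17) = mex{1,1,1} = 0
G(18) = mex{0,2,0} = 1
G(19) = mex{1,0,1} = 2
G(20) = mex{2,1,2} = 0
P-positions are exactly the n with G(n) = 0.

0, 2, 5, 7, 10, 12, 15, 17, 20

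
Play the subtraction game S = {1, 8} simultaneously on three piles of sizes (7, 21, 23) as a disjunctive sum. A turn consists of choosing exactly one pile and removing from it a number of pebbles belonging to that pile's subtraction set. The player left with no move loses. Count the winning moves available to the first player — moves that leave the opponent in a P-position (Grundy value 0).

5

All piles use S = {1, 8}:
n :  0  1  2  3  4  5  6  7  8  9 10 11 12 13 14 15 16 17 18 19 20 21 22 23
G :  0  1  0  1  0  1  0  1  2  0  1  0  1  0  1  0  1  2  0  1  0  1  0  1
Pile A: G(7) = 1.
Pile B: G(21) = 1.
Pile C: G(23) = 1.
Combined Grundy value = 1 ⊕ 1 ⊕ 1 = 1.
A winning move leaves total XOR = 0, i.e. changes one component's Grundy value g to g ⊕ X where X is the current total.
Pile A: need g' = 1⊕1 = 0. Options: 7−1→G=0. Hits: 1.
Pile B: need g' = 1⊕1 = 0. Options: 21−1→G=0, 21−8→G=0. Hits: 2.
Pile C: need g' = 1⊕1 = 0. Options: 23−1→G=0, 23−8→G=0. Hits: 2.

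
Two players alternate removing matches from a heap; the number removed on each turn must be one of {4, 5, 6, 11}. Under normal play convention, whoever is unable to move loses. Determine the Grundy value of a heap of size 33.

4

G(0) = 0
G(1) = mex{} = 0
G(2) = mex{} = 0
G(3) = mex{} = 0
G(4) = mex{0} = 1
G(5) = mex{0,0} = 1
G(6) = mex{0,0,0} = 1
G(7) = mex{0,0,0} = 1
G(8) = mex{1,0,0} = 2
G(9) = mex{1,1,0} = 2
G(10) = mex{1,1,1} = 0
G(11) = mex{1,1,1,0} = 2
G(12) = mex{2,1,1,0} = 3
G(13) = mex{2,2,1,0} = 3
G(14) = mex{0,2,2,0} = 1
G(15) = mex{2,0,2,1} = 3
G(16) = mex{3,2,0,1} = 4
G(17) = mex{3,3,2,1} = 0
G(18) = mex{1,3,3,1} = 0
G(19) = mex{3,1,3,2} = 0
G(20) = mex{4,3,1,2} = 0
G(21) = mex{0,4,3,0} = 1
G(22) = mex{0,0,4,2} = 1
G(23) = mex{0,0,0,3} = 1
G(24) = mex{0,0,0,3} = 1
G(25) = mex{1,0,0,1} = 2
G(26) = mex{1,1,0,3} = 2
G(27) = mex{1,1,1,4} = 0
G(28) = mex{1,1,1,0} = 2
G(29) = mex{2,1,1,0} = 3
G(30) = mex{2,2,1,0} = 3
G(31) = mex{0,2,2,0} = 1
G(32) = mex{2,0,2,1} = 3
G(33) = mex{3,2,0,1} = 4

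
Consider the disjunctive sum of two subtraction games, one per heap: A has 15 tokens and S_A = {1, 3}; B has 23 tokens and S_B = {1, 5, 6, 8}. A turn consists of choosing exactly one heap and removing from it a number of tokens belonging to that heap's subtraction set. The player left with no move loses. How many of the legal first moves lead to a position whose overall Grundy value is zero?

Heap A, S = {1, 3}:
n :  0  1  2  3  4  5  6  7  8  9 10 11 12 13 14 15
G :  0  1  0  1  0  1  0  1  0  1  0  1  0  1  0  1
G_A(15) = 1.
Heap B, S = {1, 5, 6, 8}:
G(0) = 0
G(1) = mex{0} = 1
G(2) = mex{1} = 0
G(3) = mex{0} = 1
G(4) = mex{1} = 0
G(5) = mex{0,0} = 1
G(6) = mex{1,1,0} = 2
G(7) = mex{2,0,1} = 3
G(8) = mex{3,1,0,0} = 2
G(9) = mex{2,0,1,1} = 3
G(10) = mex{3,1,0,0} = 2
G(11) = mex{2,2,1,1} = 0
G(12) = mex{0,3,2,0} = 1
G(13) = mex{1,2,3,1} = 0
G(14) = mex{0,3,2,2} = 1
G(15) = mex{1,2,3,3} = 0
G(16) = mex{0,0,2,2} = 1
G(17) = mex{1,1,0,3} = 2
G(18) = mex{2,0,1,2} = 3
G(19) = mex{3,1,0,0} = 2
G(20) = mex{2,0,1,1} = 3
G(21) = mex{3,1,0,0} = 2
G(22) = mex{2,2,1,1} = 0
G(23) = mex{0,3,2,0} = 1
G_B(23) = 1.
Combined Grundy value = 1 ⊕ 1 = 0.
A winning move leaves total XOR = 0, i.e. changes one component's Grundy value g to g ⊕ X where X is the current total.
Heap A: target g' = 1⊕0 = 1, but every legal move changes the Grundy value (mex property), so 0 moves.
Heap B: target g' = 1⊕0 = 1, but every legal move changes the Grundy value (mex property), so 0 moves.

0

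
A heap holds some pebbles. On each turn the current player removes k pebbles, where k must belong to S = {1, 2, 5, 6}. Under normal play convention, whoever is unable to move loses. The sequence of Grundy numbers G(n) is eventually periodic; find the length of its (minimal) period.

n :  0  1  2  3  4  5  6  7  8  9 10 11 12 13 14 15
G :  0  1  2  0  1  2  3  0  1  2  0  1  2  3  0  1
G(n+7) = G(n) holds for n = 0,…,5 (a full window of length max(S) = 6), so the sequence is purely periodic with period 7.

7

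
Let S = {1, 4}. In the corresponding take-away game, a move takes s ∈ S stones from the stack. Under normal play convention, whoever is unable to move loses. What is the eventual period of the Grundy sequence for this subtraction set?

5

n :  0  1  2  3  4  5  6  7  8  9 10 11 12 13 14
G :  0  1  0  1  2  0  1  0  1  2  0  1  0  1  2
G(n+5) = G(n) holds for n = 0,…,3 (a full window of length max(S) = 4), so the sequence is purely periodic with period 5.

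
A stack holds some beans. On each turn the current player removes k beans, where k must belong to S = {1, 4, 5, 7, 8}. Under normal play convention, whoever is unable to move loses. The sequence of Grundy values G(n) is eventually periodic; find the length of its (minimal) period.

n :  0  1  2  3  4  5  6  7  8  9 10 11 12 13 14 15 16 17 18 19 20 21 22 23
G :  0  1  0  1  2  3  2  3  4  5  4  0  1  0  1  2  3  2  3  4  5  4  0  1
G(n+11) = G(n) holds for n = 0,…,7 (a full window of length max(S) = 8), so the sequence is purely periodic with period 11.

11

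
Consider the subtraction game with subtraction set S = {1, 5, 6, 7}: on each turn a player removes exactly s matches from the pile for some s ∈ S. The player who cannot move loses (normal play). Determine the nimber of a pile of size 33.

n :  0  1  2  3  4  5  6  7  8  9 10 11 12 13 14 15 16 17 18 19 20 21 22 23 24 25 26 27 28 29 30 31 32 33
G :  0  1  0  1  0  1  2  3  2  3  2  3  0  1  0  1  0  1  2  3  2  3  2  3  0  1  0  1  0  1  2  3  2  3

3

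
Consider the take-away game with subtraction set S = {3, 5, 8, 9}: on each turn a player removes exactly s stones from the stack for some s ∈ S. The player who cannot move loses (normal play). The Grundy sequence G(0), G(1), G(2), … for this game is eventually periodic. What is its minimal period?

n :  0  1  2  3  4  5  6  7  8  9 10 11 12 13 14 15 16 17 18 19 20 21 22 23 24 25
G :  0  0  0  1  1  1  2  2  2  3  3  3  0  0  0  1  1  1  2  2  2  3  3  3  0  0
G(n+12) = G(n) holds for n = 0,…,8 (a full window of length max(S) = 9), so the sequence is purely periodic with period 12.

12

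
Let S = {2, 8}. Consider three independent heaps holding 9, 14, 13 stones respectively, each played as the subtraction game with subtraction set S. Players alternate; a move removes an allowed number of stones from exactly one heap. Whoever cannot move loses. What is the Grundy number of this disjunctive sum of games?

3

All heaps use S = {2, 8}:
n :  0  1  2  3  4  5  6  7  8  9 10 11 12 13 14
G :  0  0  1  1  0  0  1  1  2  2  0  0  1  1  0
Heap A: G(9) = 2.
Heap B: G(14) = 0.
Heap C: G(13) = 1.
Combined Grundy value = 2 ⊕ 0 ⊕ 1 = 3.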